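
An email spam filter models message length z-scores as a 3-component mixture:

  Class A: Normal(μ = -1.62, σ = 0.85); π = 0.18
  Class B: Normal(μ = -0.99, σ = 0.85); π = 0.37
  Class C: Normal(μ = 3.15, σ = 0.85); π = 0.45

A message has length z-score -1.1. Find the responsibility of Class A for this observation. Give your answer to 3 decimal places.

0.289

Apply Bayes' rule: the posterior for each component is proportional to its prior times its likelihood at x.
Normal densities:
  L_A = (1/(0.85·√(2π)))·exp(−(-1.1−-1.62)²/(2·0.85²)) = 0.469344·exp(-0.18713) = 0.389244
  L_B = (1/(0.85·√(2π)))·exp(−(-1.1−-0.99)²/(2·0.85²)) = 0.469344·exp(-0.00837) = 0.46543
  L_C = (1/(0.85·√(2π)))·exp(−(-1.1−3.15)²/(2·0.85²)) = 0.469344·exp(-12.50000) = 1.74908e-06
Prior × likelihood for each component:
  w_A·L_A = 0.18 × 0.389244 = 0.070064
  w_B·L_B = 0.37 × 0.46543 = 0.172209
  w_C·L_C = 0.45 × 1.74908e-06 = 7.87087e-07
Marginal: 0.070064 + 0.172209 + 7.87087e-07 = 0.242274
So the posterior for Class A is 0.070064 / 0.242274 ≈ 0.289.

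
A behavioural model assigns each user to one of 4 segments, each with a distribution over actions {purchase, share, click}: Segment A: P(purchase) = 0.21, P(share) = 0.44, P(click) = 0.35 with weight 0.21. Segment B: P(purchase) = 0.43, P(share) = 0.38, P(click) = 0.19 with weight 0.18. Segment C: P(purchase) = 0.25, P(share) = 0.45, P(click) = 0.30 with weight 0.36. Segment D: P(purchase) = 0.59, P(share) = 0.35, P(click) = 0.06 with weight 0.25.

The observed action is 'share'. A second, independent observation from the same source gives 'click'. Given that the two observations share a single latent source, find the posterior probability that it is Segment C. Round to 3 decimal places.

By Bayes' theorem, P(k | x) = π_k f_k(x) / Σ_j π_j f_j(x).
Since both observations come from the same component, the likelihood for component k is f_k(x₁)·f_k(x₂).
  f_A = [P(share | comp) = 0.44] × [0.35] = 0.154
  f_B = [P(share | comp) = 0.38] × [0.19] = 0.0722
  f_C = [P(share | comp) = 0.45] × [0.3] = 0.135
  f_D = [P(share | comp) = 0.35] × [0.06] = 0.021
Unnormalised posteriors:
  π_A·f_A = 0.21 × 0.154 = 0.03234
  π_B·f_B = 0.18 × 0.0722 = 0.012996
  π_C·f_C = 0.36 × 0.135 = 0.0486
  π_D·f_D = 0.25 × 0.021 = 0.00525
Sum: 0.03234 + 0.012996 + 0.0486 + 0.00525 = 0.099186
Responsibility of Segment C: 0.0486 / 0.099186 ≈ 0.490

0.490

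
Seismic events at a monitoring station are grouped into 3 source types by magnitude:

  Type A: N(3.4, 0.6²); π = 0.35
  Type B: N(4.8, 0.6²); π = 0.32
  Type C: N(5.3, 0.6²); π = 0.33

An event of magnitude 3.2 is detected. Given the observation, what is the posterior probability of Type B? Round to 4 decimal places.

0.0268

The responsibility of component k is π_k f_k(x) divided by Σ_j π_j f_j(x).
Normal densities:
  L_A = 0.628972
  L_B = 0.0189933
  L_C = 0.00145447
Multiply by the mixture weights:
  π_A·L_A = 0.35 × 0.628972 = 0.22014
  π_B·L_B = 0.32 × 0.0189933 = 0.00607786
  π_C·L_C = 0.33 × 0.00145447 = 0.000479975
Sum: 0.22014 + 0.00607786 + 0.000479975 = 0.226698
P(Type B | x) ≈ 0.0268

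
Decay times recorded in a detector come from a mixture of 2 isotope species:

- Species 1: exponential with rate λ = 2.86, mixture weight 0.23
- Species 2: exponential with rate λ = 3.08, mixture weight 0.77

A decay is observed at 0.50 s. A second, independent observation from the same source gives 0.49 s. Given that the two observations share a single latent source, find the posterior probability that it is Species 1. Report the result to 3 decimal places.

0.243

The responsibility of component k is w_k f_k(x) divided by Σ_j w_j f_j(x).
Since both observations come from the same component, the likelihood for component k is f_k(x₁)·f_k(x₂).
  f_1 = [2.86·e^(−2.86·0.50) = 2.86·e^(−1.4300) = 0.684424] × [0.704281] = 0.482026
  f_2 = [3.08·e^(−3.08·0.50) = 3.08·e^(−1.5400) = 0.660294] × [0.680947] = 0.449625
Prior × likelihood for each component:
  w_1·f_1 = 0.23 × 0.482026 = 0.110866
  w_2·f_2 = 0.77 × 0.449625 = 0.346211
Normaliser: 0.110866 + 0.346211 = 0.457077
P(Species 1 | data) = 0.110866 / 0.457077 ≈ 0.243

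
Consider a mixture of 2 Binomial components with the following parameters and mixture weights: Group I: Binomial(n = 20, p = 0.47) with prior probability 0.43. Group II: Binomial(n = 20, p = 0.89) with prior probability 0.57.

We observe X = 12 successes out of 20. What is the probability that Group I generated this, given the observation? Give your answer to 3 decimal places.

By Bayes' theorem, P(k | x) = π_k f_k(x) / Σ_j π_j f_j(x).
Component likelihoods at x = 12 successes out of 20:
  f_I = C(20,12)·0.47^12·0.53^8 = 125970·0.000116191·0.00622597 = 0.0911273
  f_II = C(20,12)·0.89^12·0.11^8 = 125970·0.24699·2.14359e-08 = 0.000666943
Prior × likelihood for each component:
  π_I·f_I = 0.43 × 0.0911273 = 0.0391847
  π_II·f_II = 0.57 × 0.000666943 = 0.000380157
Evidence: 0.0391847 + 0.000380157 = 0.0395649
P(Group I | x) ≈ 0.990

0.990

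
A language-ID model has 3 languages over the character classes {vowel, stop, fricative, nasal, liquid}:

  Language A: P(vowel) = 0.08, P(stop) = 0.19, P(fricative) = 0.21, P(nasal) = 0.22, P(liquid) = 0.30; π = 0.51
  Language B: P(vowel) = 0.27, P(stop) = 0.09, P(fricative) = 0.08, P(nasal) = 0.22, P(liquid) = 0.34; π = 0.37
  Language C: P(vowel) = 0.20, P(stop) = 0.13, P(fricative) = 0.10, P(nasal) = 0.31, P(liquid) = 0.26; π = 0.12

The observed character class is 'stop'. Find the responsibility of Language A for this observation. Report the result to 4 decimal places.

Posterior ∝ prior × likelihood, so P(k | x) ∝ π_k f_k(x); normalise over all components.
Evaluate each component's likelihood at the observed value:
  p_A = 0.19
  p_B = 0.09
  p_C = 0.13
Weight by the priors:
  π_A·p_A = 0.51 × 0.19 = 0.0969
  π_B·p_B = 0.37 × 0.09 = 0.0333
  π_C·p_C = 0.12 × 0.13 = 0.0156
Denominator: 0.0969 + 0.0333 + 0.0156 = 0.1458
P(Language A | the observation) ≈ 0.6646

0.6646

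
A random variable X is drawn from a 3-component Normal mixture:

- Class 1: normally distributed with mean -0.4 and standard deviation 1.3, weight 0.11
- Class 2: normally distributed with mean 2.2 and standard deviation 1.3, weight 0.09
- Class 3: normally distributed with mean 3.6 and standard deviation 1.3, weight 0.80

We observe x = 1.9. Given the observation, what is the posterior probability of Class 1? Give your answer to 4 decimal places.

0.0510

Apply Bayes' rule: the posterior for each component is proportional to its prior times its likelihood at x.
Component likelihoods at x = 1.9:
  p_1 = (1/(1.3·√(2π)))·exp(−(1.9−-0.4)²/(2·1.3²)) = 0.306879·exp(-1.56509) = 0.064159
  p_2 = (1/(1.3·√(2π)))·exp(−(1.9−2.2)²/(2·1.3²)) = 0.306879·exp(-0.02663) = 0.298815
  p_3 = (1/(1.3·√(2π)))·exp(−(1.9−3.6)²/(2·1.3²)) = 0.306879·exp(-0.85503) = 0.130506
Weight by the priors:
  w_1·p_1 = 0.11 × 0.064159 = 0.00705749
  w_2·p_2 = 0.09 × 0.298815 = 0.0268934
  w_3·p_3 = 0.80 × 0.130506 = 0.104405
Denominator: 0.00705749 + 0.0268934 + 0.104405 = 0.138356
So the posterior for Class 1 is 0.00705749 / 0.138356 ≈ 0.0510.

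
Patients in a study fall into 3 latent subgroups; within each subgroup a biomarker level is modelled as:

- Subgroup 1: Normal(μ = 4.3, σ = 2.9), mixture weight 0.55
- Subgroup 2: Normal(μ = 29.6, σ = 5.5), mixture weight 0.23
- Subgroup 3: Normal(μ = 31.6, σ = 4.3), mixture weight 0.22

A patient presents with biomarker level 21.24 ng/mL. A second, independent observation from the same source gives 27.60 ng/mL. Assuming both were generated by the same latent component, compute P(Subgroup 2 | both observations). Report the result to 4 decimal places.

P(component k | x) = w_k·f_k(x) / marginal(x), where marginal(x) = Σ_j w_j·f_j(x).
Since both observations come from the same component, the likelihood for component k is f_k(x₁)·f_k(x₂).
  f_1 = [5.35891e-09] × [1.32137e-15] = 7.08111e-24
  f_2 = [0.0228481] × [0.0678944] = 0.00155126
  f_3 = [0.00509283] × [0.0601918] = 0.000306546
Multiply by the mixture weights:
  w_1·f_1 = 0.55 × 7.08111e-24 = 3.89461e-24
  w_2·f_2 = 0.23 × 0.00155126 = 0.000356789
  w_3·f_3 = 0.22 × 0.000306546 = 6.74402e-05
Evidence: 3.89461e-24 + 0.000356789 + 6.74402e-05 = 0.00042423
P(Subgroup 2 | x₁,x₂) ≈ 0.8410

0.8410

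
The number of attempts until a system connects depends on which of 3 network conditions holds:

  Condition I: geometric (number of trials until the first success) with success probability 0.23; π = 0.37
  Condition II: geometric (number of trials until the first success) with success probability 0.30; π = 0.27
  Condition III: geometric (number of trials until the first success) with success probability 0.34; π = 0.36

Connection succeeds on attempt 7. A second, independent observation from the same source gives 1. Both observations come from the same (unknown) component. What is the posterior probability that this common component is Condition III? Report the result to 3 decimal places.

By Bayes' theorem, P(k | x) = P(Z=k) f_k(x) / Σ_j P(Z=j) f_j(x).
Since both observations come from the same component, the likelihood for component k is f_k(x₁)·f_k(x₂).
  p_I = [0.23·(1−0.23)^6 = 0.23·0.208422 = 0.0479371] × [0.23] = 0.0110255
  p_II = [0.30·(1−0.30)^6 = 0.30·0.117649 = 0.0352947] × [0.3] = 0.0105884
  p_III = [0.34·(1−0.34)^6 = 0.34·0.082654 = 0.0281023] × [0.34] = 0.0095548
Prior × likelihood for each component:
  P(Z=I)·p_I = 0.37 × 0.0110255 = 0.00407945
  P(Z=II)·p_II = 0.27 × 0.0105884 = 0.00285887
  P(Z=III)·p_III = 0.36 × 0.0095548 = 0.00343973
Sum: 0.00407945 + 0.00285887 + 0.00343973 = 0.010378
P(Condition III | x) = 0.00343973 / 0.010378 ≈ 0.331

0.331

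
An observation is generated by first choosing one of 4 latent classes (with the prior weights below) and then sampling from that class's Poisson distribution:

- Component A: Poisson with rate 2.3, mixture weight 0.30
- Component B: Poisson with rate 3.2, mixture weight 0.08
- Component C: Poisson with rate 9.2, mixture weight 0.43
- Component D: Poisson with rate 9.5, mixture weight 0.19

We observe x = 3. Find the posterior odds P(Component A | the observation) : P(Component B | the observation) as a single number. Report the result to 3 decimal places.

3.425

Posterior odds = (π_i f_i(x)) / (π_j f_j(x)); the normalising sum cancels.
Component likelihoods at x = 3:
  p_A = 0.203308
  p_B = 0.222616
  p_C = 0.013113
  p_D = 0.010696
Posterior odds = (π_A·p_A) / (π_B·p_B) = (0.30·0.203308) / (0.08·0.222616) = 0.0609925 / 0.0178093 ≈ 3.425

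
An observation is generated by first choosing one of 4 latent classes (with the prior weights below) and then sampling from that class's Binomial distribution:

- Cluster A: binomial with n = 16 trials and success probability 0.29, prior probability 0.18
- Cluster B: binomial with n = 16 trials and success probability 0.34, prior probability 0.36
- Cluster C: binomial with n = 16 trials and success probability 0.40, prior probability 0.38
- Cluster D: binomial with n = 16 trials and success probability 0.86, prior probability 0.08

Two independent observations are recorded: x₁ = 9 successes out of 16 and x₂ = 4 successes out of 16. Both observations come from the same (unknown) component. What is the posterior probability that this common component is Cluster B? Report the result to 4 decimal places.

0.3730

By Bayes' theorem, P(k | x) = w_k f_k(x) / Σ_j w_j f_j(x).
Since both observations come from the same component, the likelihood for component k is f_k(x₁)·f_k(x₂).
  L_A = [C(16,9)·0.29^9·0.71^7 = 11440·1.45071e-05·0.0909512 = 0.0150944] × [0.211234] = 0.00318845
  L_B = [C(16,9)·0.34^9·0.66^7 = 11440·6.0717e-05·0.0545516 = 0.0378917] × [0.166155] = 0.0062959
  L_C = [C(16,9)·0.40^9·0.60^7 = 11440·0.000262144·0.0279936 = 0.0839508] × [0.101421] = 0.00851434
  L_D = [C(16,9)·0.86^9·0.14^7 = 11440·0.257327·1.05414e-06 = 0.00310319] × [5.64419e-08] = 1.7515e-10
Prior × likelihood for each component:
  w_A·L_A = 0.18 × 0.00318845 = 0.000573922
  w_B·L_B = 0.36 × 0.0062959 = 0.00226653
  w_C·L_C = 0.38 × 0.00851434 = 0.00323545
  w_D·L_D = 0.08 × 1.7515e-10 = 1.4012e-11
Evidence: 0.000573922 + 0.00226653 + 0.00323545 + 1.4012e-11 = 0.0060759
P(Cluster B | x₁,x₂) = 0.00226653 / 0.0060759 ≈ 0.3730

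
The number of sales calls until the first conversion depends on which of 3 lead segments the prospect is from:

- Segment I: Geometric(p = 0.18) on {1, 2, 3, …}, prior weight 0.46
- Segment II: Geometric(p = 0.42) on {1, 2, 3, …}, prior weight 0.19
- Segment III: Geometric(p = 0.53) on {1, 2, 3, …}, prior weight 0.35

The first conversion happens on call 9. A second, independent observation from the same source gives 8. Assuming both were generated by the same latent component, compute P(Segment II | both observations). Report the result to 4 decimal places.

0.0123

The responsibility of component k is w_k f_k(x) divided by Σ_j w_j f_j(x).
Since both observations come from the same component, the likelihood for component k is f_k(x₁)·f_k(x₂).
  f_I = [0.18·(1−0.18)^8 = 0.18·0.204414 = 0.0367945] × [0.0448714] = 0.00165102
  f_II = [0.42·(1−0.42)^8 = 0.42·0.0128063 = 0.00537865] × [0.00927353] = 4.98791e-05
  f_III = [0.53·(1−0.53)^8 = 0.53·0.00238113 = 0.001262] × [0.0026851] = 3.38859e-06
Weight by the priors:
  w_I·f_I = 0.46 × 0.00165102 = 0.00075947
  w_II·f_II = 0.19 × 4.98791e-05 = 9.47703e-06
  w_III·f_III = 0.35 × 3.38859e-06 = 1.18601e-06
Evidence: 0.00075947 + 9.47703e-06 + 1.18601e-06 = 0.000770133
P(Segment II | x₁, x₂) = 9.47703e-06 / 0.000770133 ≈ 0.0123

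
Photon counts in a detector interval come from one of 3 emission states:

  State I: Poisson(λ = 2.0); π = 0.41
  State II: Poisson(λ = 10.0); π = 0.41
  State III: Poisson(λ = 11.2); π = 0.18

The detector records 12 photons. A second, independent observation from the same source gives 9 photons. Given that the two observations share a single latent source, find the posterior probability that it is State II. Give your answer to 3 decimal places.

By Bayes' theorem, P(k | x) = w_k f_k(x) / Σ_j w_j f_j(x).
Since both observations come from the same component, the likelihood for component k is f_k(x₁)·f_k(x₂).
  f_I = [1.15727e-06] × [0.000190949] = 2.20979e-10
  f_II = [0.0947803] × [0.12511] = 0.011858
  f_III = [0.11122] × [0.104496] = 0.011622
Weight by the priors:
  w_I·f_I = 0.41 × 2.20979e-10 = 9.06016e-11
  w_II·f_II = 0.41 × 0.011858 = 0.00486177
  w_III·f_III = 0.18 × 0.011622 = 0.00209197
Denominator: 9.06016e-11 + 0.00486177 + 0.00209197 = 0.00695373
P(State II | x) = 0.00486177 / 0.00695373 ≈ 0.699

0.699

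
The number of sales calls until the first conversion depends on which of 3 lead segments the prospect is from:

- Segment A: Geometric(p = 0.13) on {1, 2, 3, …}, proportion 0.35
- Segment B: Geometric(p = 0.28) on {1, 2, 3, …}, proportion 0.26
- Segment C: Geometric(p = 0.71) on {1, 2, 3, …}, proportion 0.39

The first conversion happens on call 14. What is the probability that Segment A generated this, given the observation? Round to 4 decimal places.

The responsibility of component k is P(Z=k) f_k(x) divided by Σ_j P(Z=j) f_j(x).
Evaluate each component's likelihood at the observed value:
  p_A = 0.13·(1−0.13)^13 = 0.13·0.163588 = 0.0212664
  p_B = 0.28·(1−0.28)^13 = 0.28·0.0139741 = 0.00391274
  p_C = 0.71·(1−0.71)^13 = 0.71·1.02606e-07 = 7.28505e-08
Prior × likelihood for each component:
  P(Z=A)·p_A = 0.35 × 0.0212664 = 0.00744323
  P(Z=B)·p_B = 0.26 × 0.00391274 = 0.00101731
  P(Z=C)·p_C = 0.39 × 7.28505e-08 = 2.84117e-08
Marginal: 0.00744323 + 0.00101731 + 2.84117e-08 = 0.00846057
So the posterior for Segment A is 0.00744323 / 0.00846057 ≈ 0.8798.

0.8798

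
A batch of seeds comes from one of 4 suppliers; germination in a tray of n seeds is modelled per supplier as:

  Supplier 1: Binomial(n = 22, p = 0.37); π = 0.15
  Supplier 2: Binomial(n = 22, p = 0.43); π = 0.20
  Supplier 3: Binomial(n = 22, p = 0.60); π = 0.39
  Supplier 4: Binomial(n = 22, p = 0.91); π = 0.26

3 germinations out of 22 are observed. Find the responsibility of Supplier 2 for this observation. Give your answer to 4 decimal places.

0.2378

The responsibility of component k is w_k f_k(x) divided by Σ_j w_j f_j(x).
Binomial probabilities:
  p_1 = 0.0120115
  p_2 = 0.00281545
  p_3 = 9.14354e-06
  p_4 = 1.56766e-17
Unnormalised posteriors:
  w_1·p_1 = 0.15 × 0.0120115 = 0.00180172
  w_2·p_2 = 0.20 × 0.00281545 = 0.000563091
  w_3·p_3 = 0.39 × 9.14354e-06 = 3.56598e-06
  w_4·p_4 = 0.26 × 1.56766e-17 = 4.07592e-18
Denominator: 0.00180172 + 0.000563091 + 3.56598e-06 + 4.07592e-18 = 0.00236838
So the posterior for Supplier 2 is 0.000563091 / 0.00236838 ≈ 0.2378.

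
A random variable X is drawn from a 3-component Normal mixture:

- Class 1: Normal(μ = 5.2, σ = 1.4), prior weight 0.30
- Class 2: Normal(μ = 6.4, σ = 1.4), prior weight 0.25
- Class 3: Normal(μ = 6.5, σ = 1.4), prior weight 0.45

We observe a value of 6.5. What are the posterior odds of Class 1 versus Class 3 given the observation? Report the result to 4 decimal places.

Only the two components matter; the odds are (π_i f_i(x)) / (π_j f_j(x)).
Component likelihoods at x = 6.5:
  L_1 = (1/(1.4·√(2π)))·exp(−(6.5−5.2)²/(2·1.4²)) = 0.284959·exp(-0.43112) = 0.18516
  L_2 = (1/(1.4·√(2π)))·exp(−(6.5−6.4)²/(2·1.4²)) = 0.284959·exp(-0.00255) = 0.284233
  L_3 = (1/(1.4·√(2π)))·exp(−(6.5−6.5)²/(2·1.4²)) = 0.284959·exp(-0.00000) = 0.284959
Posterior odds = (π_1·L_1) / (π_3·L_3) = (0.30·0.18516) / (0.45·0.284959) = 0.0555481 / 0.128231 ≈ 0.4332

0.4332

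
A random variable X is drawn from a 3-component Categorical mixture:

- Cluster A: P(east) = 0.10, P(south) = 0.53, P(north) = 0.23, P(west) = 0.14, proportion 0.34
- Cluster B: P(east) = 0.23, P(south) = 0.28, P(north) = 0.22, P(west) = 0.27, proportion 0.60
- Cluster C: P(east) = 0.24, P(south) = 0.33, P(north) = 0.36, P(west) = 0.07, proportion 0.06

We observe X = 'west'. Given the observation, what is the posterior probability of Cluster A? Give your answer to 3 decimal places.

0.223

P(component k | x) = P(Z=k)·f_k(x) / marginal(x), where marginal(x) = Σ_j P(Z=j)·f_j(x).
Evaluate each component's likelihood at the observed value:
  L_A = 0.14
  L_B = 0.27
  L_C = 0.07
Multiply by the mixture weights:
  P(Z=A)·L_A = 0.34 × 0.14 = 0.0476
  P(Z=B)·L_B = 0.60 × 0.27 = 0.162
  P(Z=C)·L_C = 0.06 × 0.07 = 0.0042
Marginal: 0.0476 + 0.162 + 0.0042 = 0.2138
Responsibility of Cluster A: 0.0476 / 0.2138 ≈ 0.223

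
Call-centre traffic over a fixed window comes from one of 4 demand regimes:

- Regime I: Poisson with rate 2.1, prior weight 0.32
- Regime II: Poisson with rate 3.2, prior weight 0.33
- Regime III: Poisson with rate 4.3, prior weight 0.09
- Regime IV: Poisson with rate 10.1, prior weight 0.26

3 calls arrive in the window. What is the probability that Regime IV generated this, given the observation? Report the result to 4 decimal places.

0.0121

P(component k | x) = π_k·f_k(x) / marginal(x), where marginal(x) = Σ_j π_j·f_j(x).
Component likelihoods at x = 3 calls:
  p_I = 0.189011
  p_II = 0.222616
  p_III = 0.179799
  p_IV = 0.00705405
Multiply by the mixture weights:
  π_I·p_I = 0.32 × 0.189011 = 0.0604837
  π_II·p_II = 0.33 × 0.222616 = 0.0734633
  π_III·p_III = 0.09 × 0.179799 = 0.0161819
  π_IV·p_IV = 0.26 × 0.00705405 = 0.00183405
Marginal: 0.0604837 + 0.0734633 + 0.0161819 + 0.00183405 = 0.151963
P(Regime IV | x) = 0.00183405 / 0.151963 ≈ 0.0121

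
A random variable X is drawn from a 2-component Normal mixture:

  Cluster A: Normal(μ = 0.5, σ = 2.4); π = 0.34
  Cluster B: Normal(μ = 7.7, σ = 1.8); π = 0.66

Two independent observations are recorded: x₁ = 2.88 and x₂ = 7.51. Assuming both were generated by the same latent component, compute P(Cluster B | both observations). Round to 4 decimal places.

Apply Bayes' rule: the posterior for each component is proportional to its prior times its likelihood at x.
Since both observations come from the same component, the likelihood for component k is f_k(x₁)·f_k(x₂).
  L_A = [0.101661] × [0.00233431] = 0.000237308
  L_B = [0.00614589] × [0.220403] = 0.00135457
Weight by the priors:
  w_A·L_A = 0.34 × 0.000237308 = 8.06849e-05
  w_B·L_B = 0.66 × 0.00135457 = 0.000894019
Denominator: 8.06849e-05 + 0.000894019 = 0.000974704
P(Cluster B | data) = 0.000894019 / 0.000974704 ≈ 0.9172

0.9172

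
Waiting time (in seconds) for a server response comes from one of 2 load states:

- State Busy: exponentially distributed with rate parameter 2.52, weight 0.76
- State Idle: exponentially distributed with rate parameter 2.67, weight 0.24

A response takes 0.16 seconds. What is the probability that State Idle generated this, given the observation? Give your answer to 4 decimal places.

0.2462

P(component k | x) = w_k·f_k(x) / marginal(x), where marginal(x) = Σ_j w_j·f_j(x).
Evaluate each component's likelihood at the observed value:
  f_Busy = 2.52·e^(−2.52·0.16) = 2.52·e^(−0.4032) = 1.68381
  f_Idle = 2.67·e^(−2.67·0.16) = 2.67·e^(−0.4272) = 1.74173
Weight by the priors:
  w_Busy·f_Busy = 0.76 × 1.68381 = 1.2797
  w_Idle·f_Idle = 0.24 × 1.74173 = 0.418015
Denominator: 1.2797 + 0.418015 = 1.69771
P(State Idle | 0.16 seconds) ≈ 0.2462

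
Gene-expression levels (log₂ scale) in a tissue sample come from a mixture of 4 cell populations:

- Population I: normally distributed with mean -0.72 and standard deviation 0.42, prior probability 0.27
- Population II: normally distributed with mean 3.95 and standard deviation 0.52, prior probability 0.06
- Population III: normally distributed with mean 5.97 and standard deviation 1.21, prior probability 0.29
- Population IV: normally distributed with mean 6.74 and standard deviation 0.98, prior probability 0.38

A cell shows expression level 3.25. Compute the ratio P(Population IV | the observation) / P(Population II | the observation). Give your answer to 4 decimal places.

Since P(k|x) ∝ P(Z=k) f_k(x), the posterior odds are P(Z=i) f_i(x) / (P(Z=j) f_j(x)).
Evaluate each component's likelihood at the observed value:
  p_I = 3.76787e-20
  p_II = 0.310033
  p_III = 0.0263533
  p_IV = 0.000717387
0.000272607 / 0.018602 ≈ 0.0147

0.0147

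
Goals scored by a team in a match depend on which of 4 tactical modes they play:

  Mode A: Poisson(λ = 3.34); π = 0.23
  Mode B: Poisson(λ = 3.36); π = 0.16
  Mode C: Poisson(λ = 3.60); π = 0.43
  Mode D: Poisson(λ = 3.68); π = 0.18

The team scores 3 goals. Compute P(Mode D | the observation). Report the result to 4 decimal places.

Posterior ∝ prior × likelihood, so P(k | x) ∝ w_k f_k(x); normalise over all components.
Poisson probabilities:
  f_A = e^(−3.34)·3.34^3/3! = 0.220062
  f_B = e^(−3.36)·3.36^3/3! = 0.219602
  f_C = e^(−3.60)·3.60^3/3! = 0.212469
  f_D = e^(−3.68)·3.68^3/3! = 0.209502
Prior × likelihood for each component:
  w_A·f_A = 0.23 × 0.220062 = 0.0506142
  w_B·f_B = 0.16 × 0.219602 = 0.0351364
  w_C·f_C = 0.43 × 0.212469 = 0.0913618
  w_D·f_D = 0.18 × 0.209502 = 0.0377104
Marginal: 0.0506142 + 0.0351364 + 0.0913618 + 0.0377104 = 0.214823
Responsibility of Mode D: 0.0377104 / 0.214823 ≈ 0.1755

0.1755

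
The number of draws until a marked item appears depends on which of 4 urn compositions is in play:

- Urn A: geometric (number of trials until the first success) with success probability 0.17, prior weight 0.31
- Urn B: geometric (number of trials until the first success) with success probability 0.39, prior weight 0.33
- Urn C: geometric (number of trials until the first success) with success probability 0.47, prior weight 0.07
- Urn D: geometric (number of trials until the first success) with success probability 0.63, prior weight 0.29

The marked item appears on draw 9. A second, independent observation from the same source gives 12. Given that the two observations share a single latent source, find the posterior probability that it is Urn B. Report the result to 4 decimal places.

P(component k | x) = P(Z=k)·f_k(x) / marginal(x), where marginal(x) = Σ_j P(Z=j)·f_j(x).
Since both observations come from the same component, the likelihood for component k is f_k(x₁)·f_k(x₂).
  p_A = [0.17·(1−0.17)^8 = 0.17·0.225229 = 0.038289] × [0.0218931] = 0.000838266
  p_B = [0.39·(1−0.39)^8 = 0.39·0.0191707 = 0.00747659] × [0.00169704] = 1.26881e-05
  p_C = [0.47·(1−0.47)^8 = 0.47·0.00622597 = 0.00292621] × [0.000435645] = 1.27479e-06
  p_D = [0.63·(1−0.63)^8 = 0.63·0.000351248 = 0.000221286] × [1.12088e-05] = 2.48036e-09
Multiply by the mixture weights:
  P(Z=A)·p_A = 0.31 × 0.000838266 = 0.000259862
  P(Z=B)·p_B = 0.33 × 1.26881e-05 = 4.18707e-06
  P(Z=C)·p_C = 0.07 × 1.27479e-06 = 8.9235e-08
  P(Z=D)·p_D = 0.29 × 2.48036e-09 = 7.19303e-10
Marginal: 0.000259862 + 4.18707e-06 + 8.9235e-08 + 7.19303e-10 = 0.000264139
So the posterior for Urn B is 4.18707e-06 / 0.000264139 ≈ 0.0159.

0.0159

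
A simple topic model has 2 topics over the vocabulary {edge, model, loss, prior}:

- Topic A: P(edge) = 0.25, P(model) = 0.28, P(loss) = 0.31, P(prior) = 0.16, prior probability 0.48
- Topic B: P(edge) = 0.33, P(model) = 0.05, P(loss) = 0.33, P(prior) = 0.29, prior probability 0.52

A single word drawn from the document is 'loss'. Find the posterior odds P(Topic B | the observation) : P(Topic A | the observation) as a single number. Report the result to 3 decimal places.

Since P(k|x) ∝ π_k f_k(x), the posterior odds are π_i f_i(x) / (π_j f_j(x)).
Component likelihoods at x = 'loss':
  L_A = 0.31
  L_B = 0.33
0.1716 / 0.1488 ≈ 1.153

1.153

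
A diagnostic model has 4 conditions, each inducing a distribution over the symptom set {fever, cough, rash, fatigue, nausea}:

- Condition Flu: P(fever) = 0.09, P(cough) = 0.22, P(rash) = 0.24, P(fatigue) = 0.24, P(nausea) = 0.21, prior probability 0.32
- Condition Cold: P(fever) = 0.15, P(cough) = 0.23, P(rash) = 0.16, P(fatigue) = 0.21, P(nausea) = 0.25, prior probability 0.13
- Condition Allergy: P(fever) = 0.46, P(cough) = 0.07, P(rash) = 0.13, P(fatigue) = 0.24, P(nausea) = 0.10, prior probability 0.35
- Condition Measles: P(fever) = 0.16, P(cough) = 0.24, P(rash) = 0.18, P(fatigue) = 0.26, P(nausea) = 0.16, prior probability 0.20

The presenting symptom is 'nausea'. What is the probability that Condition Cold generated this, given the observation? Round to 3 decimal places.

0.195

P(component k | x) = π_k·f_k(x) / marginal(x), where marginal(x) = Σ_j π_j·f_j(x).
Categorical probabilities:
  f_Flu = P(nausea | comp) = 0.21
  f_Cold = P(nausea | comp) = 0.25
  f_Allergy = P(nausea | comp) = 0.10
  f_Measles = P(nausea | comp) = 0.16
Weight by the priors:
  π_Flu·f_Flu = 0.32 × 0.21 = 0.0672
  π_Cold·f_Cold = 0.13 × 0.25 = 0.0325
  π_Allergy·f_Allergy = 0.35 × 0.1 = 0.035
  π_Measles·f_Measles = 0.20 × 0.16 = 0.032
Sum: 0.0672 + 0.0325 + 0.035 + 0.032 = 0.1667
P(Condition Cold | data) ≈ 0.195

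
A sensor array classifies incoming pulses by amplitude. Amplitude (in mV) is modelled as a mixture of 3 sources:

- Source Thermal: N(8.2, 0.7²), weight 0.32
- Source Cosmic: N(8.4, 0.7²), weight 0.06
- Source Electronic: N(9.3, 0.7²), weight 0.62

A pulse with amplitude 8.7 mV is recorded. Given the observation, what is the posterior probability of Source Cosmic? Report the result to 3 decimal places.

0.075

Apply Bayes' rule: the posterior for each component is proportional to its prior times its likelihood at x.
Normal densities:
  f_Thermal = (1/(0.7·√(2π)))·exp(−(8.7−8.2)²/(2·0.7²)) = 0.569918·exp(-0.25510) = 0.441593
  f_Cosmic = (1/(0.7·√(2π)))·exp(−(8.7−8.4)²/(2·0.7²)) = 0.569918·exp(-0.09184) = 0.51991
  f_Electronic = (1/(0.7·√(2π)))·exp(−(8.7−9.3)²/(2·0.7²)) = 0.569918·exp(-0.36735) = 0.394707
Multiply by the mixture weights:
  π_Thermal·f_Thermal = 0.32 × 0.441593 = 0.14131
  π_Cosmic·f_Cosmic = 0.06 × 0.51991 = 0.0311946
  π_Electronic·f_Electronic = 0.62 × 0.394707 = 0.244719
Normaliser: 0.14131 + 0.0311946 + 0.244719 = 0.417223
Responsibility of Source Cosmic: 0.0311946 / 0.417223 ≈ 0.075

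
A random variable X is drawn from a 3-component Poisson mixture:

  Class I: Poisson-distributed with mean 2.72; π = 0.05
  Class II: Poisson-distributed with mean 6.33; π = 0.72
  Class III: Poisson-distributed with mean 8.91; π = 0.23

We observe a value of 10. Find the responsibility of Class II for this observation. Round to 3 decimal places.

Posterior ∝ prior × likelihood, so P(k | x) ∝ π_k f_k(x); normalise over all components.
Component likelihoods at x = 10:
  L_I = 0.000402388
  L_II = 0.0507213
  L_III = 0.117341
Multiply by the mixture weights:
  π_I·L_I = 0.05 × 0.000402388 = 2.01194e-05
  π_II·L_II = 0.72 × 0.0507213 = 0.0365193
  π_III·L_III = 0.23 × 0.117341 = 0.0269885
Denominator: 2.01194e-05 + 0.0365193 + 0.0269885 = 0.0635279
So the posterior for Class II is 0.0365193 / 0.0635279 ≈ 0.575.

0.575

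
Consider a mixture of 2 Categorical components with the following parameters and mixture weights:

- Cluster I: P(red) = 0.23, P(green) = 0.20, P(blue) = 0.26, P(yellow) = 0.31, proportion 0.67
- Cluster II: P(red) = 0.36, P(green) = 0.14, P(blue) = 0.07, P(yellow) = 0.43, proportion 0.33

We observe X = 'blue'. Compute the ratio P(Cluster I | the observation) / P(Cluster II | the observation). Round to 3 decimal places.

7.541

Only the two components matter; the odds are (π_i f_i(x)) / (π_j f_j(x)).
Categorical probabilities:
  p_I = 0.26
  p_II = 0.07
0.1742 / 0.0231 ≈ 7.541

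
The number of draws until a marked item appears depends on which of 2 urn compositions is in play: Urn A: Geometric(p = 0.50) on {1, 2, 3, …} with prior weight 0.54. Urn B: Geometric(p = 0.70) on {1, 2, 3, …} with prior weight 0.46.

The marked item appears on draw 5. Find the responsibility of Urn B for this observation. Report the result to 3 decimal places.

0.134

The responsibility of component k is π_k f_k(x) divided by Σ_j π_j f_j(x).
Evaluate each component's likelihood at the observed value:
  p_A = 0.03125
  p_B = 0.00567
Multiply by the mixture weights:
  π_A·p_A = 0.54 × 0.03125 = 0.016875
  π_B·p_B = 0.46 × 0.00567 = 0.0026082
Normaliser: 0.016875 + 0.0026082 = 0.0194832
P(Urn B | the observation) ≈ 0.134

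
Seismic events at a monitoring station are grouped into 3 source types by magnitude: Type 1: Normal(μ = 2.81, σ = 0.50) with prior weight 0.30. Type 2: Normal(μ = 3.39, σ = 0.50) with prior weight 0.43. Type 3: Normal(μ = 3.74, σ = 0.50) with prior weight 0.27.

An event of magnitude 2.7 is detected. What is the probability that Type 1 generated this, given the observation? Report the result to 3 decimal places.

0.598

P(component k | x) = π_k·f_k(x) / marginal(x), where marginal(x) = Σ_j π_j·f_j(x).
Normal densities:
  f_1 = 0.778808
  f_2 = 0.307897
  f_3 = 0.0917222
Unnormalised posteriors:
  π_1·f_1 = 0.30 × 0.778808 = 0.233642
  π_2·f_2 = 0.43 × 0.307897 = 0.132396
  π_3·f_3 = 0.27 × 0.0917222 = 0.024765
Marginal: 0.233642 + 0.132396 + 0.024765 = 0.390803
P(Type 1 | data) ≈ 0.598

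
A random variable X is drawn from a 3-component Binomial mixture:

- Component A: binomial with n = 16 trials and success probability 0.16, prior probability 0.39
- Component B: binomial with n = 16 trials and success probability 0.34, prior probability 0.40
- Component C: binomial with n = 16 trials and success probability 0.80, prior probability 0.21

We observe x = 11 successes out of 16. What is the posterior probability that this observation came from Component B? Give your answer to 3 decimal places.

0.057

Posterior ∝ prior × likelihood, so P(k | x) ∝ π_k f_k(x); normalise over all components.
Component likelihoods at x = 11 successes out of 16:
  p_A = C(16,11)·0.16^11·0.84^5 = 4368·1.75922e-09·0.418212 = 3.21365e-06
  p_B = C(16,11)·0.34^11·0.66^5 = 4368·7.01888e-06·0.125233 = 0.00383946
  p_C = C(16,11)·0.80^11·0.20^5 = 4368·0.0858993·0.00032 = 0.120067
Unnormalised posteriors:
  π_A·p_A = 0.39 × 3.21365e-06 = 1.25332e-06
  π_B·p_B = 0.40 × 0.00383946 = 0.00153578
  π_C·p_C = 0.21 × 0.120067 = 0.025214
Marginal: 1.25332e-06 + 0.00153578 + 0.025214 = 0.026751
So the posterior for Component B is 0.00153578 / 0.026751 ≈ 0.057.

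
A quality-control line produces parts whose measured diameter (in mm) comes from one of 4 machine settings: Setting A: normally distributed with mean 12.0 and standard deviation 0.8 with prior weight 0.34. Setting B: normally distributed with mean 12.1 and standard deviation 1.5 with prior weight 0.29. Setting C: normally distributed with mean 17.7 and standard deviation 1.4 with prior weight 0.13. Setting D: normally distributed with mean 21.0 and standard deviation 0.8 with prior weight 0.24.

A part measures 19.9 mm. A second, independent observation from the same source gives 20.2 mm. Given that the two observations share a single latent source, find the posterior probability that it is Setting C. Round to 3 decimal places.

Apply Bayes' rule: the posterior for each component is proportional to its prior times its likelihood at x.
Since both observations come from the same component, the likelihood for component k is f_k(x₁)·f_k(x₂).
  f_A = [(1/(0.8·√(2π)))·exp(−(19.9−12.0)²/(2·0.8²)) = 0.498678·exp(-48.75781) = 3.33097e-22] × [7.65223e-24] = 2.54894e-45
  f_B = [(1/(1.5·√(2π)))·exp(−(19.9−12.1)²/(2·1.5²)) = 0.265962·exp(-13.52000) = 3.57402e-07] × [1.23824e-07] = 4.4255e-14
  f_C = [(1/(1.4·√(2π)))·exp(−(19.9−17.7)²/(2·1.4²)) = 0.284959·exp(-1.23469) = 0.0829013] × [0.057856] = 0.00479634
  f_D = [(1/(0.8·√(2π)))·exp(−(19.9−21.0)²/(2·0.8²)) = 0.498678·exp(-0.94531) = 0.193765] × [0.302463] = 0.0586069
Weight by the priors:
  w_A·f_A = 0.34 × 2.54894e-45 = 8.66639e-46
  w_B·f_B = 0.29 × 4.4255e-14 = 1.2834e-14
  w_C·f_C = 0.13 × 0.00479634 = 0.000623524
  w_D·f_D = 0.24 × 0.0586069 = 0.0140657
Sum: 8.66639e-46 + 1.2834e-14 + 0.000623524 + 0.0140657 = 0.0146892
Responsibility of Setting C: 0.000623524 / 0.0146892 ≈ 0.042

0.042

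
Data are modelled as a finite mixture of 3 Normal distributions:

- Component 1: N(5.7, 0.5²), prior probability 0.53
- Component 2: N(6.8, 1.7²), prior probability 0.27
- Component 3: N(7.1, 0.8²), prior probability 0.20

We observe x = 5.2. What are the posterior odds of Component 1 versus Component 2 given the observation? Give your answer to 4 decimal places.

Posterior odds = (π_i f_i(x)) / (π_j f_j(x)); the normalising sum cancels.
Evaluate each component's likelihood at the observed value:
  f_1 = (1/(0.5·√(2π)))·exp(−(5.2−5.7)²/(2·0.5²)) = 0.797885·exp(-0.50000) = 0.483941
  f_2 = (1/(1.7·√(2π)))·exp(−(5.2−6.8)²/(2·1.7²)) = 0.234672·exp(-0.44291) = 0.150699
  f_3 = (1/(0.8·√(2π)))·exp(−(5.2−7.1)²/(2·0.8²)) = 0.498678·exp(-2.82031) = 0.0297149
0.256489 / 0.0406886 ≈ 6.3037

6.3037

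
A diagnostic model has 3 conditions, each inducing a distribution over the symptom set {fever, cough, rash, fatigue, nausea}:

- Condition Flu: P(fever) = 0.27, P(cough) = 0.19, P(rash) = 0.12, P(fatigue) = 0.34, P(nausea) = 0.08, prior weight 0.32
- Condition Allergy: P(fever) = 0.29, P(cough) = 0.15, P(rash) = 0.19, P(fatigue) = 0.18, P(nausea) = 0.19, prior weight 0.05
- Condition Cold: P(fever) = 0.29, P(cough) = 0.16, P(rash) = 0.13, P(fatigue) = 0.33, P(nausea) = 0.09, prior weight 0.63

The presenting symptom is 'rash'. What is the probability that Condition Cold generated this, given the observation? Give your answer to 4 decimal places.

The responsibility of component k is P(Z=k) f_k(x) divided by Σ_j P(Z=j) f_j(x).
Categorical probabilities:
  f_Flu = P(rash | comp) = 0.12
  f_Allergy = P(rash | comp) = 0.19
  f_Cold = P(rash | comp) = 0.13
Prior × likelihood for each component:
  P(Z=Flu)·f_Flu = 0.32 × 0.12 = 0.0384
  P(Z=Allergy)·f_Allergy = 0.05 × 0.19 = 0.0095
  P(Z=Cold)·f_Cold = 0.63 × 0.13 = 0.0819
Denominator: 0.0384 + 0.0095 + 0.0819 = 0.1298
P(Condition Cold | x) = 0.0819 / 0.1298 ≈ 0.6310

0.6310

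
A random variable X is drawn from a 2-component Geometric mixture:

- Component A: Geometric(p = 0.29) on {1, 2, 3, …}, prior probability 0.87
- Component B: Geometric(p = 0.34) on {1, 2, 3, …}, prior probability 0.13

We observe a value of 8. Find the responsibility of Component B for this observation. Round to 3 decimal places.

0.095

Posterior ∝ prior × likelihood, so P(k | x) ∝ w_k f_k(x); normalise over all components.
Component likelihoods at x = 8:
  f_A = 0.29·(1−0.29)^7 = 0.29·0.0909512 = 0.0263758
  f_B = 0.34·(1−0.34)^7 = 0.34·0.0545516 = 0.0185475
Weight by the priors:
  w_A·f_A = 0.87 × 0.0263758 = 0.022947
  w_B·f_B = 0.13 × 0.0185475 = 0.00241118
Normaliser: 0.022947 + 0.00241118 = 0.0253582
P(Component B | data) = 0.00241118 / 0.0253582 ≈ 0.095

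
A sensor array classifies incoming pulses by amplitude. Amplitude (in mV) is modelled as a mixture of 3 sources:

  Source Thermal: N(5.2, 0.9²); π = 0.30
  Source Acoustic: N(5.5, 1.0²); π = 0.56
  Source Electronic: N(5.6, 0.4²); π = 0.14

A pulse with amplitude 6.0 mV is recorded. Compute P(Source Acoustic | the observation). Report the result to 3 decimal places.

Posterior ∝ prior × likelihood, so P(k | x) ∝ π_k f_k(x); normalise over all components.
Normal densities:
  L_Thermal = 0.298603
  L_Acoustic = 0.352065
  L_Electronic = 0.604927
Unnormalised posteriors:
  π_Thermal·L_Thermal = 0.30 × 0.298603 = 0.089581
  π_Acoustic·L_Acoustic = 0.56 × 0.352065 = 0.197157
  π_Electronic·L_Electronic = 0.14 × 0.604927 = 0.0846898
Denominator: 0.089581 + 0.197157 + 0.0846898 = 0.371427
P(Source Acoustic | data) = 0.197157 / 0.371427 ≈ 0.531

0.531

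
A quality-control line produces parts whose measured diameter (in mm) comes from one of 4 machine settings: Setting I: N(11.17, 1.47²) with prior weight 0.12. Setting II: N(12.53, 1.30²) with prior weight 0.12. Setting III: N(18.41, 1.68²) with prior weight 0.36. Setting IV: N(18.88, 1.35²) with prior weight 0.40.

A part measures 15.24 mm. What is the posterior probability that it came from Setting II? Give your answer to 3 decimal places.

The responsibility of component k is P(Z=k) f_k(x) divided by Σ_j P(Z=j) f_j(x).
Normal densities:
  f_I = (1/(1.47·√(2π)))·exp(−(15.24−11.17)²/(2·1.47²)) = 0.271389·exp(-3.83287) = 0.00587487
  f_II = (1/(1.30·√(2π)))·exp(−(15.24−12.53)²/(2·1.30²)) = 0.306879·exp(-2.17281) = 0.0349403
  f_III = (1/(1.68·√(2π)))·exp(−(15.24−18.41)²/(2·1.68²)) = 0.237466·exp(-1.78020) = 0.0400376
  f_IV = (1/(1.35·√(2π)))·exp(−(15.24−18.88)²/(2·1.35²)) = 0.295513·exp(-3.63501) = 0.00779674
Unnormalised posteriors:
  P(Z=I)·f_I = 0.12 × 0.00587487 = 0.000704984
  P(Z=II)·f_II = 0.12 × 0.0349403 = 0.00419284
  P(Z=III)·f_III = 0.36 × 0.0400376 = 0.0144135
  P(Z=IV)·f_IV = 0.40 × 0.00779674 = 0.00311869
Evidence: 0.000704984 + 0.00419284 + 0.0144135 + 0.00311869 = 0.02243
Responsibility of Setting II: 0.00419284 / 0.02243 ≈ 0.187

0.187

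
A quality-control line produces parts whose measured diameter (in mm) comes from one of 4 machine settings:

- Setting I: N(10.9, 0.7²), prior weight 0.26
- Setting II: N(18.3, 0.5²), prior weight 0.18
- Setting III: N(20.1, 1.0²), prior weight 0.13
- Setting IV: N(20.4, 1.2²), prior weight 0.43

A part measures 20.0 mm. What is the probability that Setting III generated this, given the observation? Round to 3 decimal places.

The responsibility of component k is π_k f_k(x) divided by Σ_j π_j f_j(x).
Component likelihoods at x = 20.0 mm:
  L_I = 1.14269e-37
  L_II = 0.00246444
  L_III = 0.396953
  L_IV = 0.314486
Unnormalised posteriors:
  π_I·L_I = 0.26 × 1.14269e-37 = 2.97099e-38
  π_II·L_II = 0.18 × 0.00246444 = 0.000443599
  π_III·L_III = 0.13 × 0.396953 = 0.0516038
  π_IV·L_IV = 0.43 × 0.314486 = 0.135229
Evidence: 2.97099e-38 + 0.000443599 + 0.0516038 + 0.135229 = 0.187276
So the posterior for Setting III is 0.0516038 / 0.187276 ≈ 0.276.

0.276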